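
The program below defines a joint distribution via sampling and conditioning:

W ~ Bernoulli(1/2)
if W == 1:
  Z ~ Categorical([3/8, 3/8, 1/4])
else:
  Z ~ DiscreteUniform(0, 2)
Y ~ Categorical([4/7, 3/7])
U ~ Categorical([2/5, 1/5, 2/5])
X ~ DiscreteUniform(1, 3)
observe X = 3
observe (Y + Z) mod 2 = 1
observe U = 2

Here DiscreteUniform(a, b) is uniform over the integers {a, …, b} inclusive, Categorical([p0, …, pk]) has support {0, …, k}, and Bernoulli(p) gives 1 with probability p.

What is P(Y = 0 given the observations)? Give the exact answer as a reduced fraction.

Enumerate traces; 6 have nonzero weight after conditioning:
  (W=0, Z=0, Y=1, U=2, X=3) weight 1/105
  (W=0, Z=1, Y=0, U=2, X=3) weight 4/315
  (W=0, Z=2, Y=1, U=2, X=3) weight 1/105
  (W=1, Z=0, Y=1, U=2, X=3) weight 3/280
  (W=1, Z=1, Y=0, U=2, X=3) weight 1/70
  (W=1, Z=2, Y=1, U=2, X=3) weight 1/140
Group by Y:
  weight(Y=0) = 17/630
  weight(Y=1) = 31/840
Total weight = 17/630 + 31/840 = 23/360
P(Y=0 | obs) = 17/630 / 23/360 = 68/161
P(Y=1 | obs) = 31/840 / 23/360 = 93/161

P(Y = 0 | obs) = 68/161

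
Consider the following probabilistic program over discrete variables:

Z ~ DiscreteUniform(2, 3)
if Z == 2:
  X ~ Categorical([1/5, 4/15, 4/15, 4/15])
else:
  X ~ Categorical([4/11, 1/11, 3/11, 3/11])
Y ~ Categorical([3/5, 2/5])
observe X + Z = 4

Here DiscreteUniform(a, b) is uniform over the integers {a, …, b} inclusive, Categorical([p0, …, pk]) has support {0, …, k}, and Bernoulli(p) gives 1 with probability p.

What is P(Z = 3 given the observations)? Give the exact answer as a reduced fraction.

P(Z = 3 | obs) = 15/59

Enumerate traces; 4 have nonzero weight after conditioning:
  (Z=2, X=2, Y=0) weight 2/25
  (Z=2, X=2, Y=1) weight 4/75
  (Z=3, X=1, Y=0) weight 3/110
  (Z=3, X=1, Y=1) weight 1/55
Group by Z:
  weight(Z=2) = 2/15
  weight(Z=3) = 1/22
Total weight = 2/15 + 1/22 = 59/330
P(Z=2 | obs) = 2/15 / 59/330 = 44/59
P(Z=3 | obs) = 1/22 / 59/330 = 15/59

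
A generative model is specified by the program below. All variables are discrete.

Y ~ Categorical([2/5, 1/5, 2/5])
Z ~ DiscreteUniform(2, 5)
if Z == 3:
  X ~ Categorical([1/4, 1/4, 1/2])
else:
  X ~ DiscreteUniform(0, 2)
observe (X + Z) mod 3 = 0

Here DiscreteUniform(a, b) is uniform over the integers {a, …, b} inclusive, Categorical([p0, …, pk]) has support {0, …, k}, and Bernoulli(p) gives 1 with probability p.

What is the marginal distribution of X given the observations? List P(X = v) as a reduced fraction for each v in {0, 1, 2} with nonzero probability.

Enumerate traces; 12 have nonzero weight after conditioning:
  (Y=0, Z=2, X=1) weight 1/30
  (Y=0, Z=3, X=0) weight 1/40
  (Y=0, Z=4, X=2) weight 1/30
  (Y=0, Z=5, X=1) weight 1/30
  (Y=1, Z=2, X=1) weight 1/60
  (Y=1, Z=3, X=0) weight 1/80
  (Y=1, Z=4, X=2) weight 1/60
  (Y=1, Z=5, X=1) weight 1/60
  … 4 more
Group by X:
  weight(X=0) = 1/16
  weight(X=1) = 1/6
  weight(X=2) = 1/12
Total weight = 1/16 + 1/6 + 1/12 = 5/16
P(X=0 | obs) = 1/16 / 5/16 = 1/5
P(X=1 | obs) = 1/6 / 5/16 = 8/15
P(X=2 | obs) = 1/12 / 5/16 = 4/15

P(X=0) = 1/5, P(X=1) = 8/15, P(X=2) = 4/15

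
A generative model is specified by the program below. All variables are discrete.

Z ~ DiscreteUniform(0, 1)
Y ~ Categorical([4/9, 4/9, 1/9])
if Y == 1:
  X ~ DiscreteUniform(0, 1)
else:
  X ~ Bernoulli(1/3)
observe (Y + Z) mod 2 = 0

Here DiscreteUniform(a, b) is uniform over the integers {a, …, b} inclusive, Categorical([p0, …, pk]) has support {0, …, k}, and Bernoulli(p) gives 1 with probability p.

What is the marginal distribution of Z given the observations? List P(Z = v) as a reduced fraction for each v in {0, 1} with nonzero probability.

Enumerate traces; 6 have nonzero weight after conditioning:
  (Z=0, Y=0, X=0) weight 4/27
  (Z=0, Y=0, X=1) weight 2/27
  (Z=0, Y=2, X=0) weight 1/27
  (Z=0, Y=2, X=1) weight 1/54
  (Z=1, Y=1, X=0) weight 1/9
  (Z=1, Y=1, X=1) weight 1/9
Group by Z:
  weight(Z=0) = 5/18
  weight(Z=1) = 2/9
Total weight = 5/18 + 2/9 = 1/2
P(Z=0 | obs) = 5/18 / 1/2 = 5/9
P(Z=1 | obs) = 2/9 / 1/2 = 4/9

P(Z=0) = 5/9, P(Z=1) = 4/9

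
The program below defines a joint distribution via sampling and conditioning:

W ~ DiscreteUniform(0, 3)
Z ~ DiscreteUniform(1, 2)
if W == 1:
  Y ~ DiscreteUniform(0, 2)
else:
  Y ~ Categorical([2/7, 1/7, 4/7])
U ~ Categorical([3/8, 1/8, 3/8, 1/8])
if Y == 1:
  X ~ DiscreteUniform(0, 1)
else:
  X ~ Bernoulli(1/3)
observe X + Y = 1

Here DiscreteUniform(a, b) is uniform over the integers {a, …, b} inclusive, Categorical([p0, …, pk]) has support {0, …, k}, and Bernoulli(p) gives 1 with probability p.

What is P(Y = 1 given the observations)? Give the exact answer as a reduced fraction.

P(Y = 1 | obs) = 24/49

Enumerate traces; 64 have nonzero weight after conditioning:
  (W=0, Z=1, Y=0, U=0, X=1) weight 1/224
  (W=0, Z=1, Y=0, U=1, X=1) weight 1/672
  (W=0, Z=1, Y=0, U=2, X=1) weight 1/224
  (W=0, Z=1, Y=0, U=3, X=1) weight 1/672
  (W=0, Z=1, Y=1, U=0, X=0) weight 3/896
  (W=0, Z=1, Y=1, U=1, X=0) weight 1/896
  (W=0, Z=1, Y=1, U=2, X=0) weight 3/896
  (W=0, Z=1, Y=1, U=3, X=0) weight 1/896
  … 56 more
Group by Y:
  weight(Y=0) = 25/252
  weight(Y=1) = 2/21
Total weight = 25/252 + 2/21 = 7/36
P(Y=0 | obs) = 25/252 / 7/36 = 25/49
P(Y=1 | obs) = 2/21 / 7/36 = 24/49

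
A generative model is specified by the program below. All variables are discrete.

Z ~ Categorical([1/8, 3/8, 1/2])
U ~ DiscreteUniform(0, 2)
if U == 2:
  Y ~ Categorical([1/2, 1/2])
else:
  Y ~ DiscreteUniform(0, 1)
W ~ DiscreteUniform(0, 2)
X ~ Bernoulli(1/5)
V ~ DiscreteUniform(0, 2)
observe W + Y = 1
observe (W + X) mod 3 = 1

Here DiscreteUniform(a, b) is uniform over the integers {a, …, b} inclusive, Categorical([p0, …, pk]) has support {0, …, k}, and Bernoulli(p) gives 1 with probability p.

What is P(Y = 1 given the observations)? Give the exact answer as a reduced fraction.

Enumerate traces; 54 have nonzero weight after conditioning:
  (Z=0, U=0, Y=0, W=1, X=0, V=0) weight 1/540
  (Z=0, U=0, Y=0, W=1, X=0, V=1) weight 1/540
  (Z=0, U=0, Y=0, W=1, X=0, V=2) weight 1/540
  (Z=0, U=0, Y=1, W=0, X=1, V=0) weight 1/2160
  (Z=0, U=0, Y=1, W=0, X=1, V=1) weight 1/2160
  (Z=0, U=0, Y=1, W=0, X=1, V=2) weight 1/2160
  (Z=0, U=1, Y=0, W=1, X=0, V=0) weight 1/540
  (Z=0, U=1, Y=0, W=1, X=0, V=1) weight 1/540
  … 46 more
Group by Y:
  weight(Y=0) = 2/15
  weight(Y=1) = 1/30
Total weight = 2/15 + 1/30 = 1/6
P(Y=0 | obs) = 2/15 / 1/6 = 4/5
P(Y=1 | obs) = 1/30 / 1/6 = 1/5

P(Y = 1 | obs) = 1/5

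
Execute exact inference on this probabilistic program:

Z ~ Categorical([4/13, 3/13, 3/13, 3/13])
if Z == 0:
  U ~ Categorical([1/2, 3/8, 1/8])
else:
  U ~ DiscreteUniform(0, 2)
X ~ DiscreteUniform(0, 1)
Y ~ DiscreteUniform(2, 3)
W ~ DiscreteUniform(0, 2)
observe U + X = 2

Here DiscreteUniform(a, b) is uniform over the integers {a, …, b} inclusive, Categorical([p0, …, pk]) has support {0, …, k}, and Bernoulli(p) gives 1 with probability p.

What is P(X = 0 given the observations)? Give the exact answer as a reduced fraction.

Enumerate traces; 48 have nonzero weight after conditioning:
  (Z=0, U=1, X=1, Y=2, W=0) weight 1/104
  (Z=0, U=1, X=1, Y=2, W=1) weight 1/104
  (Z=0, U=1, X=1, Y=2, W=2) weight 1/104
  (Z=0, U=1, X=1, Y=3, W=0) weight 1/104
  (Z=0, U=1, X=1, Y=3, W=1) weight 1/104
  (Z=0, U=1, X=1, Y=3, W=2) weight 1/104
  (Z=0, U=2, X=0, Y=2, W=0) weight 1/312
  (Z=0, U=2, X=0, Y=2, W=1) weight 1/312
  … 40 more
Group by X:
  weight(X=0) = 7/52
  weight(X=1) = 9/52
Total weight = 7/52 + 9/52 = 4/13
P(X=0 | obs) = 7/52 / 4/13 = 7/16
P(X=1 | obs) = 9/52 / 4/13 = 9/16

P(X = 0 | obs) = 7/16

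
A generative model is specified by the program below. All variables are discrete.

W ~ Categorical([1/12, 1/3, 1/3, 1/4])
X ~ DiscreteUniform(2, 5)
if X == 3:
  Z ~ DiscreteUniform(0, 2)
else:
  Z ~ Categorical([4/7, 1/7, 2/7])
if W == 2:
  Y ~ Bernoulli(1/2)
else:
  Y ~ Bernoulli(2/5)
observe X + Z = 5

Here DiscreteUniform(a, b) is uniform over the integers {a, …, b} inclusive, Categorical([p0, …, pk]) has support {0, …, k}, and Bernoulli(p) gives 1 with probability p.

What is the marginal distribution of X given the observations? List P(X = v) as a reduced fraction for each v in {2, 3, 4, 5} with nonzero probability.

Enumerate traces; 24 have nonzero weight after conditioning:
  (W=0, X=3, Z=2, Y=0) weight 1/240
  (W=0, X=3, Z=2, Y=1) weight 1/360
  (W=0, X=4, Z=1, Y=0) weight 1/560
  (W=0, X=4, Z=1, Y=1) weight 1/840
  (W=0, X=5, Z=0, Y=0) weight 1/140
  (W=0, X=5, Z=0, Y=1) weight 1/210
  (W=1, X=3, Z=2, Y=0) weight 1/60
  (W=1, X=3, Z=2, Y=1) weight 1/90
  … 16 more
Group by X:
  weight(X=3) = 1/12
  weight(X=4) = 1/28
  weight(X=5) = 1/7
Total weight = 1/12 + 1/28 + 1/7 = 11/42
P(X=3 | obs) = 1/12 / 11/42 = 7/22
P(X=4 | obs) = 1/28 / 11/42 = 3/22
P(X=5 | obs) = 1/7 / 11/42 = 6/11

P(X=3) = 7/22, P(X=4) = 3/22, P(X=5) = 6/11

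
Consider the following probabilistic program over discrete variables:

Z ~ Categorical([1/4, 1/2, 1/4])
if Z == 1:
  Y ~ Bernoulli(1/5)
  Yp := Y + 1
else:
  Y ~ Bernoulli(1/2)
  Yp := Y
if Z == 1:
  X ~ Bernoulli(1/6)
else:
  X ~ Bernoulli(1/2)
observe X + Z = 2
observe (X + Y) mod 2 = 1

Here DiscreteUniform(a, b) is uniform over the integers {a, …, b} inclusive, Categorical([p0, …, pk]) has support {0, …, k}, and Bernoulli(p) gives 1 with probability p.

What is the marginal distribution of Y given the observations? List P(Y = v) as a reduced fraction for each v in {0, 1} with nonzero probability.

P(Y=0) = 16/31, P(Y=1) = 15/31

Enumerate traces; 2 have nonzero weight after conditioning:
  (Z=1, Y=0, X=1) weight 1/15
  (Z=2, Y=1, X=0) weight 1/16
Group by Y:
  weight(Y=0) = 1/15
  weight(Y=1) = 1/16
Total weight = 1/15 + 1/16 = 31/240
P(Y=0 | obs) = 1/15 / 31/240 = 16/31
P(Y=1 | obs) = 1/16 / 31/240 = 15/31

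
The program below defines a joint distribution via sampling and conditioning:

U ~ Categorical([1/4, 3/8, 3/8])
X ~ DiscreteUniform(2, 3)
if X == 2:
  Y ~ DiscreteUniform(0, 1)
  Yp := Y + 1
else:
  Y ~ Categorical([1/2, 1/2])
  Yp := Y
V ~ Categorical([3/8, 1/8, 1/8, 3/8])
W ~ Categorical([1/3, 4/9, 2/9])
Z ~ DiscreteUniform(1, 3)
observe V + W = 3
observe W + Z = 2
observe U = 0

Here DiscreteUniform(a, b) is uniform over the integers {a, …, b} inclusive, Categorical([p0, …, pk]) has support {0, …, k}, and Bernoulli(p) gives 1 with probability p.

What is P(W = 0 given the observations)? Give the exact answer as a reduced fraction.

Enumerate traces; 8 have nonzero weight after conditioning:
  (U=0, X=2, Y=0, V=2, W=1, Z=1) weight 1/864
  (U=0, X=2, Y=0, V=3, W=0, Z=2) weight 1/384
  (U=0, X=2, Y=1, V=2, W=1, Z=1) weight 1/864
  (U=0, X=2, Y=1, V=3, W=0, Z=2) weight 1/384
  (U=0, X=3, Y=0, V=2, W=1, Z=1) weight 1/864
  (U=0, X=3, Y=0, V=3, W=0, Z=2) weight 1/384
  (U=0, X=3, Y=1, V=2, W=1, Z=1) weight 1/864
  (U=0, X=3, Y=1, V=3, W=0, Z=2) weight 1/384
Group by W:
  weight(W=0) = 1/96
  weight(W=1) = 1/216
Total weight = 1/96 + 1/216 = 13/864
P(W=0 | obs) = 1/96 / 13/864 = 9/13
P(W=1 | obs) = 1/216 / 13/864 = 4/13

P(W = 0 | obs) = 9/13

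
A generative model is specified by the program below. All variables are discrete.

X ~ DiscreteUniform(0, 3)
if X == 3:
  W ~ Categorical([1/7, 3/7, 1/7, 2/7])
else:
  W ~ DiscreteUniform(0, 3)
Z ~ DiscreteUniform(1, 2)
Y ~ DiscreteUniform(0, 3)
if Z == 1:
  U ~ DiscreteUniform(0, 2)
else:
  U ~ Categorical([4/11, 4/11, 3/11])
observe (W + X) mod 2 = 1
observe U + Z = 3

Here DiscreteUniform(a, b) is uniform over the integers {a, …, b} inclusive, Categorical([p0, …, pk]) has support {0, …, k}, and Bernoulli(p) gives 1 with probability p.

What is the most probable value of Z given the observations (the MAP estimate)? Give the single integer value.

argmax_v P(Z = v | obs) = 2

Enumerate traces; 64 have nonzero weight after conditioning:
  (X=0, W=1, Z=1, Y=0, U=2) weight 1/384
  (X=0, W=1, Z=1, Y=1, U=2) weight 1/384
  (X=0, W=1, Z=1, Y=2, U=2) weight 1/384
  (X=0, W=1, Z=1, Y=3, U=2) weight 1/384
  (X=0, W=1, Z=2, Y=0, U=1) weight 1/352
  (X=0, W=1, Z=2, Y=1, U=1) weight 1/352
  (X=0, W=1, Z=2, Y=2, U=1) weight 1/352
  (X=0, W=1, Z=2, Y=3, U=1) weight 1/352
  … 56 more
Group by Z:
  weight(Z=1) = 25/336
  weight(Z=2) = 25/308
Total weight = 25/336 + 25/308 = 575/3696
P(Z=1 | obs) = 25/336 / 575/3696 = 11/23
P(Z=2 | obs) = 25/308 / 575/3696 = 12/23
argmax = 2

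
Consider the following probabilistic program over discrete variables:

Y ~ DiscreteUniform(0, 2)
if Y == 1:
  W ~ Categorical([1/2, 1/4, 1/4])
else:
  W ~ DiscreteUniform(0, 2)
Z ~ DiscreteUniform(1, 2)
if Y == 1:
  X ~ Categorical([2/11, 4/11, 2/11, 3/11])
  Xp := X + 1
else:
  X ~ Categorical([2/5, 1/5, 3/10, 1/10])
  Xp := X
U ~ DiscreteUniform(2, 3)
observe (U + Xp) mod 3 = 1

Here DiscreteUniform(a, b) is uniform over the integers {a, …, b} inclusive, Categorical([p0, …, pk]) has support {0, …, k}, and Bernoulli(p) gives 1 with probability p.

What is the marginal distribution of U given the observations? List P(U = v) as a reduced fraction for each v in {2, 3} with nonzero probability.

P(U=2) = 53/100, P(U=3) = 47/100

Enumerate traces; 42 have nonzero weight after conditioning:
  (Y=0, W=0, Z=1, X=1, U=3) weight 1/180
  (Y=0, W=0, Z=1, X=2, U=2) weight 1/120
  (Y=0, W=0, Z=2, X=1, U=3) weight 1/180
  (Y=0, W=0, Z=2, X=2, U=2) weight 1/120
  (Y=0, W=1, Z=1, X=1, U=3) weight 1/180
  (Y=0, W=1, Z=1, X=2, U=2) weight 1/120
  (Y=0, W=1, Z=2, X=1, U=3) weight 1/180
  (Y=0, W=1, Z=2, X=2, U=2) weight 1/120
  … 34 more
Group by U:
  weight(U=2) = 53/330
  weight(U=3) = 47/330
Total weight = 53/330 + 47/330 = 10/33
P(U=2 | obs) = 53/330 / 10/33 = 53/100
P(U=3 | obs) = 47/330 / 10/33 = 47/100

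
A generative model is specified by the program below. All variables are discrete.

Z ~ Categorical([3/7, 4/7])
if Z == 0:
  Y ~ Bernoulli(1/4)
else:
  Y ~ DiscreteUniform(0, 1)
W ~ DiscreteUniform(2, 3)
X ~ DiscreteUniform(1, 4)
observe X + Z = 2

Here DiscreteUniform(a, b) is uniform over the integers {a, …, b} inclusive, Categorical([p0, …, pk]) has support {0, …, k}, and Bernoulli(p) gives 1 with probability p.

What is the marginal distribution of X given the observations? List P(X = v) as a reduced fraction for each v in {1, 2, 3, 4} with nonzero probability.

Enumerate traces; 8 have nonzero weight after conditioning:
  (Z=0, Y=0, W=2, X=2) weight 9/224
  (Z=0, Y=0, W=3, X=2) weight 9/224
  (Z=0, Y=1, W=2, X=2) weight 3/224
  (Z=0, Y=1, W=3, X=2) weight 3/224
  (Z=1, Y=0, W=2, X=1) weight 1/28
  (Z=1, Y=0, W=3, X=1) weight 1/28
  (Z=1, Y=1, W=2, X=1) weight 1/28
  (Z=1, Y=1, W=3, X=1) weight 1/28
Group by X:
  weight(X=1) = 1/7
  weight(X=2) = 3/28
Total weight = 1/7 + 3/28 = 1/4
P(X=1 | obs) = 1/7 / 1/4 = 4/7
P(X=2 | obs) = 3/28 / 1/4 = 3/7

P(X=1) = 4/7, P(X=2) = 3/7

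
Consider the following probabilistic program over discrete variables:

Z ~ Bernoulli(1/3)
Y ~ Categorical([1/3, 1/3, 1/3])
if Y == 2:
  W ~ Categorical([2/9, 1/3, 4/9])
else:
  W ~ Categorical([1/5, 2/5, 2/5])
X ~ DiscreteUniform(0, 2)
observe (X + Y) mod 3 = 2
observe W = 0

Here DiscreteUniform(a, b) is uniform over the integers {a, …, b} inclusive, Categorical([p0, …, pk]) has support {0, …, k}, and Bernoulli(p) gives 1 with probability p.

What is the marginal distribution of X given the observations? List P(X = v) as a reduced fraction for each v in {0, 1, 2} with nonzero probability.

Enumerate traces; 6 have nonzero weight after conditioning:
  (Z=0, Y=0, W=0, X=2) weight 2/135
  (Z=0, Y=1, W=0, X=1) weight 2/135
  (Z=0, Y=2, W=0, X=0) weight 4/243
  (Z=1, Y=0, W=0, X=2) weight 1/135
  (Z=1, Y=1, W=0, X=1) weight 1/135
  (Z=1, Y=2, W=0, X=0) weight 2/243
Group by X:
  weight(X=0) = 2/81
  weight(X=1) = 1/45
  weight(X=2) = 1/45
Total weight = 2/81 + 1/45 + 1/45 = 28/405
P(X=0 | obs) = 2/81 / 28/405 = 5/14
P(X=1 | obs) = 1/45 / 28/405 = 9/28
P(X=2 | obs) = 1/45 / 28/405 = 9/28

P(X=0) = 5/14, P(X=1) = 9/28, P(X=2) = 9/28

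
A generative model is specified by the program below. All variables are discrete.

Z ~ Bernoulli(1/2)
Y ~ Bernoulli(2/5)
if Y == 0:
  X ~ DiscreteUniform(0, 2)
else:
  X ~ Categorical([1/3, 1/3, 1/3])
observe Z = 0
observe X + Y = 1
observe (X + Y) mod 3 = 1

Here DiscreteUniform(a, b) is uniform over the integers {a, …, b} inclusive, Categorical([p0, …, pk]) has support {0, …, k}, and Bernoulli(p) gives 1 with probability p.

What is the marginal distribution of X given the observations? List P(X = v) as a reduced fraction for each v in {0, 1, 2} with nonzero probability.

Enumerate traces; 2 have nonzero weight after conditioning:
  (Z=0, Y=0, X=1) weight 1/10
  (Z=0, Y=1, X=0) weight 1/15
Group by X:
  weight(X=0) = 1/15
  weight(X=1) = 1/10
Total weight = 1/15 + 1/10 = 1/6
P(X=0 | obs) = 1/15 / 1/6 = 2/5
P(X=1 | obs) = 1/10 / 1/6 = 3/5

P(X=0) = 2/5, P(X=1) = 3/5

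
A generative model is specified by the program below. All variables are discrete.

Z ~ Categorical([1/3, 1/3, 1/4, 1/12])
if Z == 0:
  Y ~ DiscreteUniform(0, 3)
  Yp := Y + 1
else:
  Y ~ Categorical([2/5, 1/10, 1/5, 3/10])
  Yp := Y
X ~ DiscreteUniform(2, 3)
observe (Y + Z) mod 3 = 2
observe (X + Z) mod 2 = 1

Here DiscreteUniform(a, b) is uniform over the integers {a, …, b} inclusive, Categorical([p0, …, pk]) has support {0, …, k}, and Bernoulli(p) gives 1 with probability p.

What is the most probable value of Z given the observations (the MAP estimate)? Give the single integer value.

Enumerate traces; 5 have nonzero weight after conditioning:
  (Z=0, Y=2, X=3) weight 1/24
  (Z=1, Y=1, X=2) weight 1/60
  (Z=2, Y=0, X=3) weight 1/20
  (Z=2, Y=3, X=3) weight 3/80
  (Z=3, Y=2, X=2) weight 1/120
Group by Z:
  weight(Z=0) = 1/24
  weight(Z=1) = 1/60
  weight(Z=2) = 7/80
  weight(Z=3) = 1/120
Total weight = 1/24 + 1/60 + 7/80 + 1/120 = 37/240
P(Z=0 | obs) = 1/24 / 37/240 = 10/37
P(Z=1 | obs) = 1/60 / 37/240 = 4/37
P(Z=2 | obs) = 7/80 / 37/240 = 21/37
P(Z=3 | obs) = 1/120 / 37/240 = 2/37
argmax = 2

argmax_v P(Z = v | obs) = 2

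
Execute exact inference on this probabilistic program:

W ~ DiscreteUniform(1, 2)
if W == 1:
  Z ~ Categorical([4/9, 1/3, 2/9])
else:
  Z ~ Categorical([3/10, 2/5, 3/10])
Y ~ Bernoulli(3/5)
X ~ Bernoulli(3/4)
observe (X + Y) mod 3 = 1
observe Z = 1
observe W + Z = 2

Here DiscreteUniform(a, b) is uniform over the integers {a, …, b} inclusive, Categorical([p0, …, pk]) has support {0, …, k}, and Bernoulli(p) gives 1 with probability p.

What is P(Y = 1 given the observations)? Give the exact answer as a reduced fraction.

Enumerate traces; 2 have nonzero weight after conditioning:
  (W=1, Z=1, Y=0, X=1) weight 1/20
  (W=1, Z=1, Y=1, X=0) weight 1/40
Group by Y:
  weight(Y=0) = 1/20
  weight(Y=1) = 1/40
Total weight = 1/20 + 1/40 = 3/40
P(Y=0 | obs) = 1/20 / 3/40 = 2/3
P(Y=1 | obs) = 1/40 / 3/40 = 1/3

P(Y = 1 | obs) = 1/3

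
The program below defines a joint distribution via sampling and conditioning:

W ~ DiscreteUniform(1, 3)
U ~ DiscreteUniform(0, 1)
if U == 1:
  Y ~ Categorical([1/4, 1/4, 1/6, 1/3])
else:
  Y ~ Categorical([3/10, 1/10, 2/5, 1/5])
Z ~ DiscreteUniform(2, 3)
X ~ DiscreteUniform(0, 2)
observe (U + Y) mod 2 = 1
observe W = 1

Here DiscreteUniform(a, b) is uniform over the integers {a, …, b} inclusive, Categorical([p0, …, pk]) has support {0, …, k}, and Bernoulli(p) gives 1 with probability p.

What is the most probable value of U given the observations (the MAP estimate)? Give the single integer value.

argmax_v P(U = v | obs) = 1

Enumerate traces; 24 have nonzero weight after conditioning:
  (W=1, U=0, Y=1, Z=2, X=0) weight 1/360
  (W=1, U=0, Y=1, Z=2, X=1) weight 1/360
  (W=1, U=0, Y=1, Z=2, X=2) weight 1/360
  (W=1, U=0, Y=1, Z=3, X=0) weight 1/360
  (W=1, U=0, Y=1, Z=3, X=1) weight 1/360
  (W=1, U=0, Y=1, Z=3, X=2) weight 1/360
  (W=1, U=0, Y=3, Z=2, X=0) weight 1/180
  (W=1, U=0, Y=3, Z=2, X=1) weight 1/180
  (W=1, U=1, Y=0, Z=2, X=0) weight 1/144
  … 15 more
Group by U:
  weight(U=0) = 1/20
  weight(U=1) = 5/72
Total weight = 1/20 + 5/72 = 43/360
P(U=0 | obs) = 1/20 / 43/360 = 18/43
P(U=1 | obs) = 5/72 / 43/360 = 25/43
argmax = 1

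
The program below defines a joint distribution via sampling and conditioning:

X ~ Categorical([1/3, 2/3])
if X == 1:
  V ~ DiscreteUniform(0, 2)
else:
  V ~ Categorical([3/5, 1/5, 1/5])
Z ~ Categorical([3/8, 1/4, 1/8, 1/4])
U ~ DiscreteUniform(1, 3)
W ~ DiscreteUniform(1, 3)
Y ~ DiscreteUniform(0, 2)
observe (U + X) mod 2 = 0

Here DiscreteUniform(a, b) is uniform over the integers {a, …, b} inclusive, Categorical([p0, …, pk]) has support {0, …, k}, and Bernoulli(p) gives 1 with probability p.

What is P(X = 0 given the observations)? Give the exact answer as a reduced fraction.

Enumerate traces; 324 have nonzero weight after conditioning:
  (X=0, V=0, Z=0, U=2, W=1, Y=0) weight 1/360
  (X=0, V=0, Z=0, U=2, W=1, Y=1) weight 1/360
  (X=0, V=0, Z=0, U=2, W=1, Y=2) weight 1/360
  (X=0, V=0, Z=0, U=2, W=2, Y=0) weight 1/360
  (X=0, V=0, Z=0, U=2, W=2, Y=1) weight 1/360
  (X=0, V=0, Z=0, U=2, W=2, Y=2) weight 1/360
  (X=0, V=0, Z=0, U=2, W=3, Y=0) weight 1/360
  (X=0, V=0, Z=0, U=2, W=3, Y=1) weight 1/360
  (X=1, V=0, Z=0, U=1, W=1, Y=0) weight 1/324
  … 315 more
Group by X:
  weight(X=0) = 1/9
  weight(X=1) = 4/9
Total weight = 1/9 + 4/9 = 5/9
P(X=0 | obs) = 1/9 / 5/9 = 1/5
P(X=1 | obs) = 4/9 / 5/9 = 4/5

P(X = 0 | obs) = 1/5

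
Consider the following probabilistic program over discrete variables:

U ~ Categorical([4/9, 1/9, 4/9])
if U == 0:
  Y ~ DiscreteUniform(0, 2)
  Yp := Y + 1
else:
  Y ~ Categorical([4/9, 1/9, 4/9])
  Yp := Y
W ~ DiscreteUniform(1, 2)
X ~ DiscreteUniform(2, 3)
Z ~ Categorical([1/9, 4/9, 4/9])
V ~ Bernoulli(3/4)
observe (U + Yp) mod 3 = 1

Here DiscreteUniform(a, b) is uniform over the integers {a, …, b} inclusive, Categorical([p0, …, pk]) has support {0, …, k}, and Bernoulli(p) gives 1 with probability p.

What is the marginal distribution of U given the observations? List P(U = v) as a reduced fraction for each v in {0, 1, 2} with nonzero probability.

Enumerate traces; 72 have nonzero weight after conditioning:
  (U=0, Y=0, W=1, X=2, Z=0, V=0) weight 1/972
  (U=0, Y=0, W=1, X=2, Z=0, V=1) weight 1/324
  (U=0, Y=0, W=1, X=2, Z=1, V=0) weight 1/243
  (U=0, Y=0, W=1, X=2, Z=1, V=1) weight 1/81
  (U=0, Y=0, W=1, X=2, Z=2, V=0) weight 1/243
  (U=0, Y=0, W=1, X=2, Z=2, V=1) weight 1/81
  (U=0, Y=0, W=1, X=3, Z=0, V=0) weight 1/972
  (U=0, Y=0, W=1, X=3, Z=0, V=1) weight 1/324
  (U=1, Y=0, W=1, X=2, Z=0, V=0) weight 1/2916
  (U=2, Y=2, W=1, X=2, Z=0, V=0) weight 1/729
  … 62 more
Group by U:
  weight(U=0) = 4/27
  weight(U=1) = 4/81
  weight(U=2) = 16/81
Total weight = 4/27 + 4/81 + 16/81 = 32/81
P(U=0 | obs) = 4/27 / 32/81 = 3/8
P(U=1 | obs) = 4/81 / 32/81 = 1/8
P(U=2 | obs) = 16/81 / 32/81 = 1/2

P(U=0) = 3/8, P(U=1) = 1/8, P(U=2) = 1/2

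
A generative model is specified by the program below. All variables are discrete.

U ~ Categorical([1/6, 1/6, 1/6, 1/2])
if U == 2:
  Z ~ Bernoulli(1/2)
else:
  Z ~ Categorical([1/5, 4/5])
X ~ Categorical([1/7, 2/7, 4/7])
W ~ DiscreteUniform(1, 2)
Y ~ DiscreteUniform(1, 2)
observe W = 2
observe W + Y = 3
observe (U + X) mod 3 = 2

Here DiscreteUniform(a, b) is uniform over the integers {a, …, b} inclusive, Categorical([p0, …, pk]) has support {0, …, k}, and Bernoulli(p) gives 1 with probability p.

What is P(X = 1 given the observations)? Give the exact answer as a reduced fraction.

P(X = 1 | obs) = 2/19

Enumerate traces; 8 have nonzero weight after conditioning:
  (U=0, Z=0, X=2, W=2, Y=1) weight 1/210
  (U=0, Z=1, X=2, W=2, Y=1) weight 2/105
  (U=1, Z=0, X=1, W=2, Y=1) weight 1/420
  (U=1, Z=1, X=1, W=2, Y=1) weight 1/105
  (U=2, Z=0, X=0, W=2, Y=1) weight 1/336
  (U=2, Z=1, X=0, W=2, Y=1) weight 1/336
  (U=3, Z=0, X=2, W=2, Y=1) weight 1/70
  (U=3, Z=1, X=2, W=2, Y=1) weight 2/35
Group by X:
  weight(X=0) = 1/168
  weight(X=1) = 1/84
  weight(X=2) = 2/21
Total weight = 1/168 + 1/84 + 2/21 = 19/168
P(X=0 | obs) = 1/168 / 19/168 = 1/19
P(X=1 | obs) = 1/84 / 19/168 = 2/19
P(X=2 | obs) = 2/21 / 19/168 = 16/19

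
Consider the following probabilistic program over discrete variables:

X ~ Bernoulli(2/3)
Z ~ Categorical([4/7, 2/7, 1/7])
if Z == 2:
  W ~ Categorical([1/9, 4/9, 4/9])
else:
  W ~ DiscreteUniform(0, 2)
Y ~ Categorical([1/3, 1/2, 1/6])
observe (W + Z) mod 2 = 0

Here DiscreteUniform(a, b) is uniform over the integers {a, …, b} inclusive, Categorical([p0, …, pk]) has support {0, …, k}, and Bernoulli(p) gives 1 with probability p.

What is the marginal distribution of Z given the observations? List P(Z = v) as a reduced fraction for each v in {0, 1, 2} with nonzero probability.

Enumerate traces; 30 have nonzero weight after conditioning:
  (X=0, Z=0, W=0, Y=0) weight 4/189
  (X=0, Z=0, W=0, Y=1) weight 2/63
  (X=0, Z=0, W=0, Y=2) weight 2/189
  (X=0, Z=0, W=2, Y=0) weight 4/189
  (X=0, Z=0, W=2, Y=1) weight 2/63
  (X=0, Z=0, W=2, Y=2) weight 2/189
  (X=0, Z=1, W=1, Y=0) weight 2/189
  (X=0, Z=1, W=1, Y=1) weight 1/63
  (X=0, Z=2, W=0, Y=0) weight 1/567
  … 21 more
Group by Z:
  weight(Z=0) = 8/21
  weight(Z=1) = 2/21
  weight(Z=2) = 5/63
Total weight = 8/21 + 2/21 + 5/63 = 5/9
P(Z=0 | obs) = 8/21 / 5/9 = 24/35
P(Z=1 | obs) = 2/21 / 5/9 = 6/35
P(Z=2 | obs) = 5/63 / 5/9 = 1/7

P(Z=0) = 24/35, P(Z=1) = 6/35, P(Z=2) = 1/7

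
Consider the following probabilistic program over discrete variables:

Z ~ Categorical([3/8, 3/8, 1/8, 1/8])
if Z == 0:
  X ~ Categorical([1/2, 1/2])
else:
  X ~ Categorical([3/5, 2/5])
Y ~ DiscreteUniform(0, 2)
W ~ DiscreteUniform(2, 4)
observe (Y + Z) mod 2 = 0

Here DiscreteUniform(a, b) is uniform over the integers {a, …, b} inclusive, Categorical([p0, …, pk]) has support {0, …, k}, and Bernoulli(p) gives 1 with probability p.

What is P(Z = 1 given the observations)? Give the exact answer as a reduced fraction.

Enumerate traces; 36 have nonzero weight after conditioning:
  (Z=0, X=0, Y=0, W=2) weight 1/48
  (Z=0, X=0, Y=0, W=3) weight 1/48
  (Z=0, X=0, Y=0, W=4) weight 1/48
  (Z=0, X=0, Y=2, W=2) weight 1/48
  (Z=0, X=0, Y=2, W=3) weight 1/48
  (Z=0, X=0, Y=2, W=4) weight 1/48
  (Z=0, X=1, Y=0, W=2) weight 1/48
  (Z=0, X=1, Y=0, W=3) weight 1/48
  (Z=1, X=0, Y=1, W=2) weight 1/40
  (Z=2, X=0, Y=0, W=2) weight 1/120
  … 26 more
Group by Z:
  weight(Z=0) = 1/4
  weight(Z=1) = 1/8
  weight(Z=2) = 1/12
  weight(Z=3) = 1/24
Total weight = 1/4 + 1/8 + 1/12 + 1/24 = 1/2
P(Z=0 | obs) = 1/4 / 1/2 = 1/2
P(Z=1 | obs) = 1/8 / 1/2 = 1/4
P(Z=2 | obs) = 1/12 / 1/2 = 1/6
P(Z=3 | obs) = 1/24 / 1/2 = 1/12

P(Z = 1 | obs) = 1/4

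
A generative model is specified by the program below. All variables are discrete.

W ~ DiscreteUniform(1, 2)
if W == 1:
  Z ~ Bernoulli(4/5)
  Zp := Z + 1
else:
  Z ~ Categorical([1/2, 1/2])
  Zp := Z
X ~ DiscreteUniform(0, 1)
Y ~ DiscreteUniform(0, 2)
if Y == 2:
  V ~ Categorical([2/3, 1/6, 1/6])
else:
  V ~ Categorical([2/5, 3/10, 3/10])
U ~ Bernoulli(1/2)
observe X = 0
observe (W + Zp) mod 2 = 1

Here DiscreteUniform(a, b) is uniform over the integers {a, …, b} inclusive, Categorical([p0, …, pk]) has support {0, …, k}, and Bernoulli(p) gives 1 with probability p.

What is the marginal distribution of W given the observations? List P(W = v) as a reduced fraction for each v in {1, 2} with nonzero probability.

P(W=1) = 8/13, P(W=2) = 5/13

Enumerate traces; 36 have nonzero weight after conditioning:
  (W=1, Z=1, X=0, Y=0, V=0, U=0) weight 1/75
  (W=1, Z=1, X=0, Y=0, V=0, U=1) weight 1/75
  (W=1, Z=1, X=0, Y=0, V=1, U=0) weight 1/100
  (W=1, Z=1, X=0, Y=0, V=1, U=1) weight 1/100
  (W=1, Z=1, X=0, Y=0, V=2, U=0) weight 1/100
  (W=1, Z=1, X=0, Y=0, V=2, U=1) weight 1/100
  (W=1, Z=1, X=0, Y=1, V=0, U=0) weight 1/75
  (W=1, Z=1, X=0, Y=1, V=0, U=1) weight 1/75
  (W=2, Z=1, X=0, Y=0, V=0, U=0) weight 1/120
  … 27 more
Group by W:
  weight(W=1) = 1/5
  weight(W=2) = 1/8
Total weight = 1/5 + 1/8 = 13/40
P(W=1 | obs) = 1/5 / 13/40 = 8/13
P(W=2 | obs) = 1/8 / 13/40 = 5/13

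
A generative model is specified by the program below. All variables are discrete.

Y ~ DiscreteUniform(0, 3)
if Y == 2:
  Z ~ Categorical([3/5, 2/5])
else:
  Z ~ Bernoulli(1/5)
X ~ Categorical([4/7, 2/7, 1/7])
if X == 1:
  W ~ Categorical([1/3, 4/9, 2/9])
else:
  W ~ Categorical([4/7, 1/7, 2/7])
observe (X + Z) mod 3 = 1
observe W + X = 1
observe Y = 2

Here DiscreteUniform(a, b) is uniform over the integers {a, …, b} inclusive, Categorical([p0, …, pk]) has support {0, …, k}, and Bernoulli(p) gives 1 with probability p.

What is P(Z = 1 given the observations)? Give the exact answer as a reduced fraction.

P(Z = 1 | obs) = 4/11

Enumerate traces; 2 have nonzero weight after conditioning:
  (Y=2, Z=0, X=1, W=0) weight 1/70
  (Y=2, Z=1, X=0, W=1) weight 2/245
Group by Z:
  weight(Z=0) = 1/70
  weight(Z=1) = 2/245
Total weight = 1/70 + 2/245 = 11/490
P(Z=0 | obs) = 1/70 / 11/490 = 7/11
P(Z=1 | obs) = 2/245 / 11/490 = 4/11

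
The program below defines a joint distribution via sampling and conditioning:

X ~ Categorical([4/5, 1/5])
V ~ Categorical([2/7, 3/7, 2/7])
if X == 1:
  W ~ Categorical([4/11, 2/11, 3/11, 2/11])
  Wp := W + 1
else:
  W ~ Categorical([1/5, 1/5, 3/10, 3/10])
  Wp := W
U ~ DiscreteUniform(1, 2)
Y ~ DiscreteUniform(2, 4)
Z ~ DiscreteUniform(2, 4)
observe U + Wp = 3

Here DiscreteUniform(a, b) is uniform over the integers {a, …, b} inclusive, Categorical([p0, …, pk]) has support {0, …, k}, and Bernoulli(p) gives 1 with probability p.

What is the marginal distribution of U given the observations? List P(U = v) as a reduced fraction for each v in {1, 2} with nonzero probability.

P(U=1) = 19/35, P(U=2) = 16/35

Enumerate traces; 108 have nonzero weight after conditioning:
  (X=0, V=0, W=1, U=2, Y=2, Z=2) weight 4/1575
  (X=0, V=0, W=1, U=2, Y=2, Z=3) weight 4/1575
  (X=0, V=0, W=1, U=2, Y=2, Z=4) weight 4/1575
  (X=0, V=0, W=1, U=2, Y=3, Z=2) weight 4/1575
  (X=0, V=0, W=1, U=2, Y=3, Z=3) weight 4/1575
  (X=0, V=0, W=1, U=2, Y=3, Z=4) weight 4/1575
  (X=0, V=0, W=1, U=2, Y=4, Z=2) weight 4/1575
  (X=0, V=0, W=1, U=2, Y=4, Z=3) weight 4/1575
  (X=0, V=0, W=2, U=1, Y=2, Z=2) weight 2/525
  … 99 more
Group by U:
  weight(U=1) = 38/275
  weight(U=2) = 32/275
Total weight = 38/275 + 32/275 = 14/55
P(U=1 | obs) = 38/275 / 14/55 = 19/35
P(U=2 | obs) = 32/275 / 14/55 = 16/35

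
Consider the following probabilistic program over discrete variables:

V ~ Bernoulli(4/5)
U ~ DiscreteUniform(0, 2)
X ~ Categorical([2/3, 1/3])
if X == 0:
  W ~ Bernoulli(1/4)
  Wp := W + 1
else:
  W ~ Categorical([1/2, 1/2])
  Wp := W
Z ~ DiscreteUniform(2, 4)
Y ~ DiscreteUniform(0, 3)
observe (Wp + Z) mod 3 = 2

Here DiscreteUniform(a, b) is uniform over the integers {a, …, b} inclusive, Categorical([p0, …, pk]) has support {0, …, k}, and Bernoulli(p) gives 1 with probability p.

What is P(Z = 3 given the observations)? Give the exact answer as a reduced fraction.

P(Z = 3 | obs) = 1/6

Enumerate traces; 96 have nonzero weight after conditioning:
  (V=0, U=0, X=0, W=0, Z=4, Y=0) weight 1/360
  (V=0, U=0, X=0, W=0, Z=4, Y=1) weight 1/360
  (V=0, U=0, X=0, W=0, Z=4, Y=2) weight 1/360
  (V=0, U=0, X=0, W=0, Z=4, Y=3) weight 1/360
  (V=0, U=0, X=0, W=1, Z=3, Y=0) weight 1/1080
  (V=0, U=0, X=0, W=1, Z=3, Y=1) weight 1/1080
  (V=0, U=0, X=0, W=1, Z=3, Y=2) weight 1/1080
  (V=0, U=0, X=0, W=1, Z=3, Y=3) weight 1/1080
  (V=0, U=0, X=1, W=0, Z=2, Y=0) weight 1/1080
  … 87 more
Group by Z:
  weight(Z=2) = 1/18
  weight(Z=3) = 1/18
  weight(Z=4) = 2/9
Total weight = 1/18 + 1/18 + 2/9 = 1/3
P(Z=2 | obs) = 1/18 / 1/3 = 1/6
P(Z=3 | obs) = 1/18 / 1/3 = 1/6
P(Z=4 | obs) = 2/9 / 1/3 = 2/3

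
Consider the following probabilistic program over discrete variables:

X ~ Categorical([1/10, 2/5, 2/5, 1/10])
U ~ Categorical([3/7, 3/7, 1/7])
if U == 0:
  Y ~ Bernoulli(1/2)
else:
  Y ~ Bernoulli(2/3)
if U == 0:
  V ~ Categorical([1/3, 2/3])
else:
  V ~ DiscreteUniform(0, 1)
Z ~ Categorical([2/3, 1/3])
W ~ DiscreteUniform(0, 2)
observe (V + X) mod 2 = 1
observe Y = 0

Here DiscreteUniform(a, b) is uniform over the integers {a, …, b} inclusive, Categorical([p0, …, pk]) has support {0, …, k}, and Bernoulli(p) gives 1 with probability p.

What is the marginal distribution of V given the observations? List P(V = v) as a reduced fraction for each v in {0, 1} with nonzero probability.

Enumerate traces; 72 have nonzero weight after conditioning:
  (X=0, U=0, Y=0, V=1, Z=0, W=0) weight 1/315
  (X=0, U=0, Y=0, V=1, Z=0, W=1) weight 1/315
  (X=0, U=0, Y=0, V=1, Z=0, W=2) weight 1/315
  (X=0, U=0, Y=0, V=1, Z=1, W=0) weight 1/630
  (X=0, U=0, Y=0, V=1, Z=1, W=1) weight 1/630
  (X=0, U=0, Y=0, V=1, Z=1, W=2) weight 1/630
  (X=0, U=1, Y=0, V=1, Z=0, W=0) weight 1/630
  (X=0, U=1, Y=0, V=1, Z=0, W=1) weight 1/630
  (X=1, U=0, Y=0, V=0, Z=0, W=0) weight 2/315
  … 63 more
Group by V:
  weight(V=0) = 1/12
  weight(V=1) = 5/42
Total weight = 1/12 + 5/42 = 17/84
P(V=0 | obs) = 1/12 / 17/84 = 7/17
P(V=1 | obs) = 5/42 / 17/84 = 10/17

P(V=0) = 7/17, P(V=1) = 10/17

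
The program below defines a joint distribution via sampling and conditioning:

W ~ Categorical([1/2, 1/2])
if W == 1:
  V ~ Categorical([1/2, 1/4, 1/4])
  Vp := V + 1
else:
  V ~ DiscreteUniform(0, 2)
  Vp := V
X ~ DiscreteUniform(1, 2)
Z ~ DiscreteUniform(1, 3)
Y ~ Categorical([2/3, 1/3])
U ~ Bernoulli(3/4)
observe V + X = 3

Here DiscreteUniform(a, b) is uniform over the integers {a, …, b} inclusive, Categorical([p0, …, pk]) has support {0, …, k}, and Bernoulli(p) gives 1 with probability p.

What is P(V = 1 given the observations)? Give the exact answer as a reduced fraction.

P(V = 1 | obs) = 1/2

Enumerate traces; 48 have nonzero weight after conditioning:
  (W=0, V=1, X=2, Z=1, Y=0, U=0) weight 1/216
  (W=0, V=1, X=2, Z=1, Y=0, U=1) weight 1/72
  (W=0, V=1, X=2, Z=1, Y=1, U=0) weight 1/432
  (W=0, V=1, X=2, Z=1, Y=1, U=1) weight 1/144
  (W=0, V=1, X=2, Z=2, Y=0, U=0) weight 1/216
  (W=0, V=1, X=2, Z=2, Y=0, U=1) weight 1/72
  (W=0, V=1, X=2, Z=2, Y=1, U=0) weight 1/432
  (W=0, V=1, X=2, Z=2, Y=1, U=1) weight 1/144
  (W=0, V=2, X=1, Z=1, Y=0, U=0) weight 1/216
  … 39 more
Group by V:
  weight(V=1) = 7/48
  weight(V=2) = 7/48
Total weight = 7/48 + 7/48 = 7/24
P(V=1 | obs) = 7/48 / 7/24 = 1/2
P(V=2 | obs) = 7/48 / 7/24 = 1/2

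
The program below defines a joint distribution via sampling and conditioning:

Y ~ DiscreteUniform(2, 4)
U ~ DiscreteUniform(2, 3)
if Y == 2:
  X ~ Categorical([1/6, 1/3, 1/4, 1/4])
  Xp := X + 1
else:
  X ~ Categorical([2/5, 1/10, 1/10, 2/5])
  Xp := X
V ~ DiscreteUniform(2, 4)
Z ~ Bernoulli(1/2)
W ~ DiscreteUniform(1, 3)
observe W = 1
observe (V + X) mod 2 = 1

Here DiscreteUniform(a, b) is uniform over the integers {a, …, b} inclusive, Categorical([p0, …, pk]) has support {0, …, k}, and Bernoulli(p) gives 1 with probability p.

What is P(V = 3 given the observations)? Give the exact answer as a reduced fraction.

P(V = 3 | obs) = 17/55

Enumerate traces; 72 have nonzero weight after conditioning:
  (Y=2, U=2, X=0, V=3, Z=0, W=1) weight 1/648
  (Y=2, U=2, X=0, V=3, Z=1, W=1) weight 1/648
  (Y=2, U=2, X=1, V=2, Z=0, W=1) weight 1/324
  (Y=2, U=2, X=1, V=2, Z=1, W=1) weight 1/324
  (Y=2, U=2, X=1, V=4, Z=0, W=1) weight 1/324
  (Y=2, U=2, X=1, V=4, Z=1, W=1) weight 1/324
  (Y=2, U=2, X=2, V=3, Z=0, W=1) weight 1/432
  (Y=2, U=2, X=2, V=3, Z=1, W=1) weight 1/432
  … 64 more
Group by V:
  weight(V=2) = 19/324
  weight(V=3) = 17/324
  weight(V=4) = 19/324
Total weight = 19/324 + 17/324 + 19/324 = 55/324
P(V=2 | obs) = 19/324 / 55/324 = 19/55
P(V=3 | obs) = 17/324 / 55/324 = 17/55
P(V=4 | obs) = 19/324 / 55/324 = 19/55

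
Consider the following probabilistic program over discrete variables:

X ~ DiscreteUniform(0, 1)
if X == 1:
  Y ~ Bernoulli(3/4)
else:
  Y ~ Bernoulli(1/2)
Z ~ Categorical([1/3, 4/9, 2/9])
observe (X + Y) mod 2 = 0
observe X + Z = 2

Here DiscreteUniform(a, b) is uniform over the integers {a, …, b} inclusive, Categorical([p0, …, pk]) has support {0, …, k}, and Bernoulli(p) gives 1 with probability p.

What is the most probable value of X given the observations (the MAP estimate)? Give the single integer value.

argmax_v P(X = v | obs) = 1

Enumerate traces; 2 have nonzero weight after conditioning:
  (X=0, Y=0, Z=2) weight 1/18
  (X=1, Y=1, Z=1) weight 1/6
Group by X:
  weight(X=0) = 1/18
  weight(X=1) = 1/6
Total weight = 1/18 + 1/6 = 2/9
P(X=0 | obs) = 1/18 / 2/9 = 1/4
P(X=1 | obs) = 1/6 / 2/9 = 3/4
argmax = 1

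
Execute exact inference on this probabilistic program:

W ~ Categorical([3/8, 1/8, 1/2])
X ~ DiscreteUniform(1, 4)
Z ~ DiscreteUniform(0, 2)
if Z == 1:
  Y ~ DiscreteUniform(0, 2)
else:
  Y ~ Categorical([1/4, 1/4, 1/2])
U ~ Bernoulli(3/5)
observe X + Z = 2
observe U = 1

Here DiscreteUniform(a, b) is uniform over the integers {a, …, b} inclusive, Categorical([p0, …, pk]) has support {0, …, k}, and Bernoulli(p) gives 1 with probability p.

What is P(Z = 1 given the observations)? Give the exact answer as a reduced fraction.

P(Z = 1 | obs) = 1/2

Enumerate traces; 18 have nonzero weight after conditioning:
  (W=0, X=1, Z=1, Y=0, U=1) weight 1/160
  (W=0, X=1, Z=1, Y=1, U=1) weight 1/160
  (W=0, X=1, Z=1, Y=2, U=1) weight 1/160
  (W=0, X=2, Z=0, Y=0, U=1) weight 3/640
  (W=0, X=2, Z=0, Y=1, U=1) weight 3/640
  (W=0, X=2, Z=0, Y=2, U=1) weight 3/320
  (W=1, X=1, Z=1, Y=0, U=1) weight 1/480
  (W=1, X=1, Z=1, Y=1, U=1) weight 1/480
  … 10 more
Group by Z:
  weight(Z=0) = 1/20
  weight(Z=1) = 1/20
Total weight = 1/20 + 1/20 = 1/10
P(Z=0 | obs) = 1/20 / 1/10 = 1/2
P(Z=1 | obs) = 1/20 / 1/10 = 1/2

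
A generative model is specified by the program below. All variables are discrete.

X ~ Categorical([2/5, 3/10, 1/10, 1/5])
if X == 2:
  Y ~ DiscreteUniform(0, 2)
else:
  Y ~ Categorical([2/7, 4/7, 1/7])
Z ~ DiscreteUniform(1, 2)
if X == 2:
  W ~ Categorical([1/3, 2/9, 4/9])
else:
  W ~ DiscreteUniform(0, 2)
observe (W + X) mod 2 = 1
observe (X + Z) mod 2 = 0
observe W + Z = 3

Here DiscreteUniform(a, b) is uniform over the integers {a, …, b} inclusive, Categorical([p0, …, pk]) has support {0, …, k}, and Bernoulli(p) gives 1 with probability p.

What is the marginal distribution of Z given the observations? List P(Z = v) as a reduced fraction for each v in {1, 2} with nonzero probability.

P(Z=1) = 15/29, P(Z=2) = 14/29

Enumerate traces; 12 have nonzero weight after conditioning:
  (X=0, Y=0, Z=2, W=1) weight 2/105
  (X=0, Y=1, Z=2, W=1) weight 4/105
  (X=0, Y=2, Z=2, W=1) weight 1/105
  (X=1, Y=0, Z=1, W=2) weight 1/70
  (X=1, Y=1, Z=1, W=2) weight 1/35
  (X=1, Y=2, Z=1, W=2) weight 1/140
  (X=2, Y=0, Z=2, W=1) weight 1/270
  (X=2, Y=1, Z=2, W=1) weight 1/270
  … 4 more
Group by Z:
  weight(Z=1) = 1/12
  weight(Z=2) = 7/90
Total weight = 1/12 + 7/90 = 29/180
P(Z=1 | obs) = 1/12 / 29/180 = 15/29
P(Z=2 | obs) = 7/90 / 29/180 = 14/29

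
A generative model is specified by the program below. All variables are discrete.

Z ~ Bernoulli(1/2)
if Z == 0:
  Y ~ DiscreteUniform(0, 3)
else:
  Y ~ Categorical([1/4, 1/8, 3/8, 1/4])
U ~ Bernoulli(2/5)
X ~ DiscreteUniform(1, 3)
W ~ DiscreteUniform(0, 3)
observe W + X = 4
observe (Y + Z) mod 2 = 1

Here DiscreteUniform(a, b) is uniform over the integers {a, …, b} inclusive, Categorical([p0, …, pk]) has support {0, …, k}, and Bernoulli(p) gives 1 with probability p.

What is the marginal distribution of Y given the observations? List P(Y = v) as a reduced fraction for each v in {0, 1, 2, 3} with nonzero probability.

Enumerate traces; 24 have nonzero weight after conditioning:
  (Z=0, Y=1, U=0, X=1, W=3) weight 1/160
  (Z=0, Y=1, U=0, X=2, W=2) weight 1/160
  (Z=0, Y=1, U=0, X=3, W=1) weight 1/160
  (Z=0, Y=1, U=1, X=1, W=3) weight 1/240
  (Z=0, Y=1, U=1, X=2, W=2) weight 1/240
  (Z=0, Y=1, U=1, X=3, W=1) weight 1/240
  (Z=0, Y=3, U=0, X=1, W=3) weight 1/160
  (Z=0, Y=3, U=0, X=2, W=2) weight 1/160
  (Z=1, Y=0, U=0, X=1, W=3) weight 1/160
  (Z=1, Y=2, U=0, X=1, W=3) weight 3/320
  … 14 more
Group by Y:
  weight(Y=0) = 1/32
  weight(Y=1) = 1/32
  weight(Y=2) = 3/64
  weight(Y=3) = 1/32
Total weight = 1/32 + 1/32 + 3/64 + 1/32 = 9/64
P(Y=0 | obs) = 1/32 / 9/64 = 2/9
P(Y=1 | obs) = 1/32 / 9/64 = 2/9
P(Y=2 | obs) = 3/64 / 9/64 = 1/3
P(Y=3 | obs) = 1/32 / 9/64 = 2/9

P(Y=0) = 2/9, P(Y=1) = 2/9, P(Y=2) = 1/3, P(Y=3) = 2/9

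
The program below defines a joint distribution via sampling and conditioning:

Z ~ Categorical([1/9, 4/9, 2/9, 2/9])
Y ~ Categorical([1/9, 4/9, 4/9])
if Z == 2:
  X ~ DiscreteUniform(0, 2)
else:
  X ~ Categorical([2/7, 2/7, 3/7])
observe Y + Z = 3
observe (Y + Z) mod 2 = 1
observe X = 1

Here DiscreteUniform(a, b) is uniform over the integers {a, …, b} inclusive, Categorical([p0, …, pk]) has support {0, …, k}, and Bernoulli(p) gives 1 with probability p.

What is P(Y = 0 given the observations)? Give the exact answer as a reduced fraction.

Enumerate traces; 3 have nonzero weight after conditioning:
  (Z=1, Y=2, X=1) weight 32/567
  (Z=2, Y=1, X=1) weight 8/243
  (Z=3, Y=0, X=1) weight 4/567
Group by Y:
  weight(Y=0) = 4/567
  weight(Y=1) = 8/243
  weight(Y=2) = 32/567
Total weight = 4/567 + 8/243 + 32/567 = 164/1701
P(Y=0 | obs) = 4/567 / 164/1701 = 3/41
P(Y=1 | obs) = 8/243 / 164/1701 = 14/41
P(Y=2 | obs) = 32/567 / 164/1701 = 24/41

P(Y = 0 | obs) = 3/41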